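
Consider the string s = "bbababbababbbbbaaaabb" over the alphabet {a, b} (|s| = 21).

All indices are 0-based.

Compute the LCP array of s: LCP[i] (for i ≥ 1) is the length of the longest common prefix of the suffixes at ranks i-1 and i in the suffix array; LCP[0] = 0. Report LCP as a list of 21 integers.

[0, 3, 2, 1, 5, 2, 3, 3, 0, 1, 2, 6, 3, 4, 1, 2, 3, 7, 2, 3, 4]

rank→(start, suffix):
  0 → (15, 'aaaabb')
  1 → (16, 'aaabb')
  2 → (17, 'aabb')
  3 → (2, 'ababbababbbbbaaaabb')
  4 → (7, 'ababbbbbaaaabb')
  5 → (18, 'abb')
  6 → (4, 'abbababbbbbaaaabb')
  7 → (9, 'abbbbbaaaabb')
  8 → (20, 'b')
  9 → (14, 'baaaabb')
  10 → (1, 'bababbababbbbbaaaabb')
  11 → (6, 'bababbbbbaaaabb')
  12 → (3, 'babbababbbbbaaaabb')
  13 → (8, 'babbbbbaaaabb')
  14 → (19, 'bb')
  15 → (13, 'bbaaaabb')
  16 → (0, 'bbababbababbbbbaaaabb')
  17 → (5, 'bbababbbbbaaaabb')
  18 → (12, 'bbbaaaabb')
  19 → (11, 'bbbbaaaabb')
  20 → (10, 'bbbbbaaaabb')

SA = [15, 16, 17, 2, 7, 18, 4, 9, 20, 14, 1, 6, 3, 8, 19, 13, 0, 5, 12, 11, 10]
[i] adj suffixes → lcp
  [1] 15/16 → 3 ('aaa')
  [2] 16/17 → 2 ('aa')
  [3] 17/2 → 1 ('a')
  [4] 2/7 → 5 ('ababb')
  [5] 7/18 → 2 ('ab')
  [6] 18/4 → 3 ('abb')
  [7] 4/9 → 3 ('abb')
  [8] 9/20 → 0 ('')
  [9] 20/14 → 1 ('b')
  [10] 14/1 → 2 ('ba')
  [11] 1/6 → 6 ('bababb')
  [12] 6/3 → 3 ('bab')
  [13] 3/8 → 4 ('babb')
  [14] 8/19 → 1 ('b')
  [15] 19/13 → 2 ('bb')
  [16] 13/0 → 3 ('bba')
  [17] 0/5 → 7 ('bbababb')
  [18] 5/12 → 2 ('bb')
  [19] 12/11 → 3 ('bbb')
  [20] 11/10 → 4 ('bbbb')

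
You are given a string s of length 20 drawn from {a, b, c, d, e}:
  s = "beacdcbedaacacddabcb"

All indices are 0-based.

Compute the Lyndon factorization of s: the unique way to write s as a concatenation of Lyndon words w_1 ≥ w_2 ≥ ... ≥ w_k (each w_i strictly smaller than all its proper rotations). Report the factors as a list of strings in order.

["be", "acdcbed", "aacacddabcb"]

emit factor 1: 'be' (i=0, period=2)
emit factor 2: 'acdcbed' (i=2, period=7)
emit factor 3: 'aacacddabcb' (i=9, period=11)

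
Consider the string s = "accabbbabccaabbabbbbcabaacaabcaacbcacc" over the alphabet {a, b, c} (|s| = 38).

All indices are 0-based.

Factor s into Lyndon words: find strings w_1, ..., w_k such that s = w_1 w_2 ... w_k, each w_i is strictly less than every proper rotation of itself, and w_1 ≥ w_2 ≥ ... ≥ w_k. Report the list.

["acc", "abbbabcc", "aabbabbbbcabaacaabcaacbcacc"]

emit factor 1: 'acc' (i=0, period=3)
emit factor 2: 'abbbabcc' (i=3, period=8)
emit factor 3: 'aabbabbbbcabaacaabcaacbcacc' (i=11, period=27)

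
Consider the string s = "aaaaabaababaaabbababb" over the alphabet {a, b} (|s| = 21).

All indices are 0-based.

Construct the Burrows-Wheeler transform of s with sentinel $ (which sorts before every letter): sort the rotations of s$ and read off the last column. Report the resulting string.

rank  rotation                last
    0  $aaaaabaababaaabbababb  b
    1  aaaaabaababaaabbababb$  $
    2  aaaabaababaaabbababb$a  a
    3  aaabaababaaabbababb$aa  a
    4  aaabbababb$aaaaabaabab  b
    5  aabaababaaabbababb$aaa  a
    6  aababaaabbababb$aaaaab  b
    7  aabbababb$aaaaabaababa  a
    8  abaaabbababb$aaaaabaab  b
    9  abaababaaabbababb$aaaa  a
   10  ababaaabbababb$aaaaaba  a
   11  ababb$aaaaabaababaaabb  b
   12  abb$aaaaabaababaaabbab  b
   13  abbababb$aaaaabaababaa  a
   14  b$aaaaabaababaaabbabab  b
   15  baaabbababb$aaaaabaaba  a
   16  baababaaabbababb$aaaaa  a
   17  babaaabbababb$aaaaabaa  a
   18  bababb$aaaaabaababaaab  b
   19  babb$aaaaabaababaaabba  a
   20  bb$aaaaabaababaaabbaba  a
   21  bbababb$aaaaabaababaaa  a

b$aabababaabbabaaabaaa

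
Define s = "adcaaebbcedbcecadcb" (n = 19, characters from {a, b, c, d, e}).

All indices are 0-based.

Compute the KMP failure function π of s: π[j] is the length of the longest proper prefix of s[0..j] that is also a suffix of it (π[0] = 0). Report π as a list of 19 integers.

[0, 0, 0, 1, 1, 0, 0, 0, 0, 0, 0, 0, 0, 0, 0, 1, 2, 3, 0]

π[0] = 0
j=1 s[j]='d': π[1]=0 (border '')
j=2 s[j]='c': π[2]=0 (border '')
j=3 s[j]='a': π[3]=1 (border 'a')
j=4 s[j]='a': k: 1→0; π[4]=1 (border 'a')
j=5 s[j]='e': k: 1→0; π[5]=0 (border '')
j=6 s[j]='b': π[6]=0 (border '')
j=7 s[j]='b': π[7]=0 (border '')
j=8 s[j]='c': π[8]=0 (border '')
j=9 s[j]='e': π[9]=0 (border '')
j=10 s[j]='d': π[10]=0 (border '')
j=11 s[j]='b': π[11]=0 (border '')
j=12 s[j]='c': π[12]=0 (border '')
j=13 s[j]='e': π[13]=0 (border '')
j=14 s[j]='c': π[14]=0 (border '')
j=15 s[j]='a': π[15]=1 (border 'a')
j=16 s[j]='d': π[16]=2 (border 'ad')
j=17 s[j]='c': π[17]=3 (border 'adc')
j=18 s[j]='b': k: 3→0; π[18]=0 (border '')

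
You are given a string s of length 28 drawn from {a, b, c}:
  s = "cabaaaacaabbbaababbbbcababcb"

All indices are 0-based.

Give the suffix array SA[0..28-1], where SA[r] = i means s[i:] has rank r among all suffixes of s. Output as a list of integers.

[3, 4, 13, 8, 5, 1, 14, 22, 9, 16, 24, 6, 27, 2, 12, 15, 23, 11, 10, 17, 18, 19, 20, 25, 7, 0, 21, 26]

sorted suffixes:
  #0 SA[0]=3  'aaaacaabbbaababbbbcababcb'
  #1 SA[1]=4  'aaacaabbbaababbbbcababcb'
  #2 SA[2]=13  'aababbbbcababcb'
  #3 SA[3]=8  'aabbbaababbbbcababcb'
  #4 SA[4]=5  'aacaabbbaababbbbcababcb'
  #5 SA[5]=1  'abaaaacaabbbaababbbbcababcb'
  #6 SA[6]=14  'ababbbbcababcb'
  #7 SA[7]=22  'ababcb'
  #8 SA[8]=9  'abbbaababbbbcababcb'
  #9 SA[9]=16  'abbbbcababcb'
  #10 SA[10]=24  'abcb'
  #11 SA[11]=6  'acaabbbaababbbbcababcb'
  #12 SA[12]=27  'b'
  #13 SA[13]=2  'baaaacaabbbaababbbbcababcb'
  #14 SA[14]=12  'baababbbbcababcb'
  #15 SA[15]=15  'babbbbcababcb'
  #16 SA[16]=23  'babcb'
  #17 SA[17]=11  'bbaababbbbcababcb'
  #18 SA[18]=10  'bbbaababbbbcababcb'
  #19 SA[19]=17  'bbbbcababcb'
  #20 SA[20]=18  'bbbcababcb'
  #21 SA[21]=19  'bbcababcb'
  #22 SA[22]=20  'bcababcb'
  #23 SA[23]=25  'bcb'
  #24 SA[24]=7  'caabbbaababbbbcababcb'
  #25 SA[25]=0  'cabaaaacaabbbaababbbbcababcb'
  #26 SA[26]=21  'cababcb'
  #27 SA[27]=26  'cb'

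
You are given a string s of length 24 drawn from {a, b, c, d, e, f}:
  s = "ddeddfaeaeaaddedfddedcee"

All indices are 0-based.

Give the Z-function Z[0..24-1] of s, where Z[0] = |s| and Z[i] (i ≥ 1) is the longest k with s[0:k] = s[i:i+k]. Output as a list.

[24, 1, 0, 2, 1, 0, 0, 0, 0, 0, 0, 0, 4, 1, 0, 1, 0, 4, 1, 0, 1, 0, 0, 0]

Z[0]=24
i=1: outside box; Z[1]=1 grow→box=[1,2)
i=2: outside box; Z[2]=0
i=3: outside box; Z[3]=2 grow→box=[3,5)
i=4: min(r-i=1, Z[1]=1)=1; Z[4]=1
i=5: outside box; Z[5]=0
i=6: outside box; Z[6]=0
i=7: outside box; Z[7]=0
i=8: outside box; Z[8]=0
i=9: outside box; Z[9]=0
i=10: outside box; Z[10]=0
i=11: outside box; Z[11]=0
i=12: outside box; Z[12]=4 grow→box=[12,16)
i=13: min(r-i=3, Z[1]=1)=1; Z[13]=1
i=14: min(r-i=2, Z[2]=0)=0; Z[14]=0
i=15: min(r-i=1, Z[3]=2)=1; Z[15]=1
i=16: outside box; Z[16]=0
i=17: outside box; Z[17]=4 grow→box=[17,21)
i=18: min(r-i=3, Z[1]=1)=1; Z[18]=1
i=19: min(r-i=2, Z[2]=0)=0; Z[19]=0
i=20: min(r-i=1, Z[3]=2)=1; Z[20]=1
i=21: outside box; Z[21]=0
i=22: outside box; Z[22]=0
i=23: outside box; Z[23]=0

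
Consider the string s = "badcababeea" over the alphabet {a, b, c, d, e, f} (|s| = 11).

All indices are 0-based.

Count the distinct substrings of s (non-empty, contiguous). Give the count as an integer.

58

rank | idx | suffix
   0 |  10 | a
   1 |   4 | ababeea
   2 |   6 | abeea
   3 |   1 | adcababeea
   4 |   5 | babeea
   5 |   0 | badcababeea
   6 |   7 | beea
   7 |   3 | cababeea
   8 |   2 | dcababeea
   9 |   9 | ea
  10 |   8 | eea

SA = [10, 4, 6, 1, 5, 0, 7, 3, 2, 9, 8]
rank  pair      lcp
   1  s[10:],s[4:]  1  'a'
   2  s[4:],s[6:]  2  'ab'
   3  s[6:],s[1:]  1  'a'
   4  s[1:],s[5:]  0  ''
   5  s[5:],s[0:]  2  'ba'
   6  s[0:],s[7:]  1  'b'
   7  s[7:],s[3:]  0  ''
   8  s[3:],s[2:]  0  ''
   9  s[2:],s[9:]  0  ''
  10  s[9:],s[8:]  1  'e'

n(n+1)/2 = 11·12/2 = 66
Σ LCP = 0 + 1 + 2 + 1 + 0 + 2 + 1 + 0 + 0 + 0 + 1 = 8
distinct = 66 − 8 = 58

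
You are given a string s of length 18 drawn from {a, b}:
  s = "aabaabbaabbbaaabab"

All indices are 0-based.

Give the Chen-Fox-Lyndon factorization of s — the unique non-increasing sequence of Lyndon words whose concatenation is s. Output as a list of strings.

emit factor 1: 'aabaabbaabbb' (i=0, period=12)
emit factor 2: 'aaabab' (i=12, period=6)

["aabaabbaabbb", "aaabab"]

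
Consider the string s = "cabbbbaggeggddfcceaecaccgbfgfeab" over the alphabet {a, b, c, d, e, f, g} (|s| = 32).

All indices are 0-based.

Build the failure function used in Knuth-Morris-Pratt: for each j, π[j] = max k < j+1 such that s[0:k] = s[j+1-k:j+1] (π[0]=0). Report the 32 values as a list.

π[0] = 0
j=1 s[j]='a': π[1]=0 (border '')
j=2 s[j]='b': π[2]=0 (border '')
j=3 s[j]='b': π[3]=0 (border '')
j=4 s[j]='b': π[4]=0 (border '')
j=5 s[j]='b': π[5]=0 (border '')
j=6 s[j]='a': π[6]=0 (border '')
j=7 s[j]='g': π[7]=0 (border '')
j=8 s[j]='g': π[8]=0 (border '')
j=9 s[j]='e': π[9]=0 (border '')
j=10 s[j]='g': π[10]=0 (border '')
j=11 s[j]='g': π[11]=0 (border '')
j=12 s[j]='d': π[12]=0 (border '')
j=13 s[j]='d': π[13]=0 (border '')
j=14 s[j]='f': π[14]=0 (border '')
j=15 s[j]='c': π[15]=1 (border 'c')
j=16 s[j]='c': k: 1→0; π[16]=1 (border 'c')
j=17 s[j]='e': k: 1→0; π[17]=0 (border '')
j=18 s[j]='a': π[18]=0 (border '')
j=19 s[j]='e': π[19]=0 (border '')
j=20 s[j]='c': π[20]=1 (border 'c')
j=21 s[j]='a': π[21]=2 (border 'ca')
j=22 s[j]='c': k: 2→0; π[22]=1 (border 'c')
j=23 s[j]='c': k: 1→0; π[23]=1 (border 'c')
j=24 s[j]='g': k: 1→0; π[24]=0 (border '')
j=25 s[j]='b': π[25]=0 (border '')
j=26 s[j]='f': π[26]=0 (border '')
j=27 s[j]='g': π[27]=0 (border '')
j=28 s[j]='f': π[28]=0 (border '')
j=29 s[j]='e': π[29]=0 (border '')
j=30 s[j]='a': π[30]=0 (border '')
j=31 s[j]='b': π[31]=0 (border '')

[0, 0, 0, 0, 0, 0, 0, 0, 0, 0, 0, 0, 0, 0, 0, 1, 1, 0, 0, 0, 1, 2, 1, 1, 0, 0, 0, 0, 0, 0, 0, 0]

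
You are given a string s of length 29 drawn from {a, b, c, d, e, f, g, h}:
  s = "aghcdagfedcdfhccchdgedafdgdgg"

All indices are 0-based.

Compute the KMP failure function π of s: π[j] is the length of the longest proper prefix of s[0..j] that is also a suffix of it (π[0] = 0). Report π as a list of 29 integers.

π[0] = 0
j=1 s[j]='g': π[1]=0 (border '')
j=2 s[j]='h': π[2]=0 (border '')
j=3 s[j]='c': π[3]=0 (border '')
j=4 s[j]='d': π[4]=0 (border '')
j=5 s[j]='a': π[5]=1 (border 'a')
j=6 s[j]='g': π[6]=2 (border 'ag')
j=7 s[j]='f': k: 2→0; π[7]=0 (border '')
j=8 s[j]='e': π[8]=0 (border '')
j=9 s[j]='d': π[9]=0 (border '')
j=10 s[j]='c': π[10]=0 (border '')
j=11 s[j]='d': π[11]=0 (border '')
j=12 s[j]='f': π[12]=0 (border '')
j=13 s[j]='h': π[13]=0 (border '')
j=14 s[j]='c': π[14]=0 (border '')
j=15 s[j]='c': π[15]=0 (border '')
j=16 s[j]='c': π[16]=0 (border '')
j=17 s[j]='h': π[17]=0 (border '')
j=18 s[j]='d': π[18]=0 (border '')
j=19 s[j]='g': π[19]=0 (border '')
j=20 s[j]='e': π[20]=0 (border '')
j=21 s[j]='d': π[21]=0 (border '')
j=22 s[j]='a': π[22]=1 (border 'a')
j=23 s[j]='f': k: 1→0; π[23]=0 (border '')
j=24 s[j]='d': π[24]=0 (border '')
j=25 s[j]='g': π[25]=0 (border '')
j=26 s[j]='d': π[26]=0 (border '')
j=27 s[j]='g': π[27]=0 (border '')
j=28 s[j]='g': π[28]=0 (border '')

[0, 0, 0, 0, 0, 1, 2, 0, 0, 0, 0, 0, 0, 0, 0, 0, 0, 0, 0, 0, 0, 0, 1, 0, 0, 0, 0, 0, 0]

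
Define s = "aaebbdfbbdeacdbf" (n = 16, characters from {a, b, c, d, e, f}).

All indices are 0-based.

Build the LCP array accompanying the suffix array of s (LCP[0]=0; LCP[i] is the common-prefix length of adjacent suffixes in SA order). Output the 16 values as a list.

sorted suffixes:
  #0 SA[0]=0  'aaebbdfbbdeacdbf'
  #1 SA[1]=11  'acdbf'
  #2 SA[2]=1  'aebbdfbbdeacdbf'
  #3 SA[3]=7  'bbdeacdbf'
  #4 SA[4]=3  'bbdfbbdeacdbf'
  #5 SA[5]=8  'bdeacdbf'
  #6 SA[6]=4  'bdfbbdeacdbf'
  #7 SA[7]=14  'bf'
  #8 SA[8]=12  'cdbf'
  #9 SA[9]=13  'dbf'
  #10 SA[10]=9  'deacdbf'
  #11 SA[11]=5  'dfbbdeacdbf'
  #12 SA[12]=10  'eacdbf'
  #13 SA[13]=2  'ebbdfbbdeacdbf'
  #14 SA[14]=15  'f'
  #15 SA[15]=6  'fbbdeacdbf'

SA = [0, 11, 1, 7, 3, 8, 4, 14, 12, 13, 9, 5, 10, 2, 15, 6]
rank  pair      lcp
   1  s[0:],s[11:]  1  'a'
   2  s[11:],s[1:]  1  'a'
   3  s[1:],s[7:]  0  ''
   4  s[7:],s[3:]  3  'bbd'
   5  s[3:],s[8:]  1  'b'
   6  s[8:],s[4:]  2  'bd'
   7  s[4:],s[14:]  1  'b'
   8  s[14:],s[12:]  0  ''
   9  s[12:],s[13:]  0  ''
  10  s[13:],s[9:]  1  'd'
  11  s[9:],s[5:]  1  'd'
  12  s[5:],s[10:]  0  ''
  13  s[10:],s[2:]  1  'e'
  14  s[2:],s[15:]  0  ''
  15  s[15:],s[6:]  1  'f'

[0, 1, 1, 0, 3, 1, 2, 1, 0, 0, 1, 1, 0, 1, 0, 1]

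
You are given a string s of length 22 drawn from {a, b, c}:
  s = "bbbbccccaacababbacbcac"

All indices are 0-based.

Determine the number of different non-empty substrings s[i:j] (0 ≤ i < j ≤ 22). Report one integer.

rank | idx | suffix
   0 |   8 | aacababbacbcac
   1 |  11 | ababbacbcac
   2 |  13 | abbacbcac
   3 |  20 | ac
   4 |   9 | acababbacbcac
   5 |  16 | acbcac
   6 |  12 | babbacbcac
   7 |  15 | bacbcac
   8 |  14 | bbacbcac
   9 |   0 | bbbbccccaacababbacbcac
  10 |   1 | bbbccccaacababbacbcac
  11 |   2 | bbccccaacababbacbcac
  12 |  18 | bcac
  13 |   3 | bccccaacababbacbcac
  14 |  21 | c
  15 |   7 | caacababbacbcac
  16 |  10 | cababbacbcac
  17 |  19 | cac
  18 |  17 | cbcac
  19 |   6 | ccaacababbacbcac
  20 |   5 | cccaacababbacbcac
  21 |   4 | ccccaacababbacbcac

SA = [8, 11, 13, 20, 9, 16, 12, 15, 14, 0, 1, 2, 18, 3, 21, 7, 10, 19, 17, 6, 5, 4]
i: (SA[i-1],SA[i]) lcp shared
  1: (8,11) 1 'a'
  2: (11,13) 2 'ab'
  3: (13,20) 1 'a'
  4: (20,9) 2 'ac'
  5: (9,16) 2 'ac'
  6: (16,12) 0 ''
  7: (12,15) 2 'ba'
  8: (15,14) 1 'b'
  9: (14,0) 2 'bb'
  10: (0,1) 3 'bbb'
  11: (1,2) 2 'bb'
  12: (2,18) 1 'b'
  13: (18,3) 2 'bc'
  14: (3,21) 0 ''
  15: (21,7) 1 'c'
  16: (7,10) 2 'ca'
  17: (10,19) 2 'ca'
  18: (19,17) 1 'c'
  19: (17,6) 1 'c'
  20: (6,5) 2 'cc'
  21: (5,4) 3 'ccc'

n(n+1)/2 = 22·23/2 = 253
Σ LCP = 0 + 1 + 2 + 1 + 2 + 2 + 0 + 2 + 1 + 2 + 3 + 2 + 1 + 2 + 0 + 1 + 2 + 2 + 1 + 1 + 2 + 3 = 33
distinct = 253 − 33 = 220

220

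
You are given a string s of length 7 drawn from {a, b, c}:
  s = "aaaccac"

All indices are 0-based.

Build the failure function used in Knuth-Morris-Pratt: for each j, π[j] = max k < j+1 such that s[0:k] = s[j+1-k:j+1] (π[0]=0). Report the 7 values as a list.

π[0] = 0
j=1 s[j]='a': π[1]=1 (border 'a')
j=2 s[j]='a': π[2]=2 (border 'aa')
j=3 s[j]='c': k: 2→1→0; π[3]=0 (border '')
j=4 s[j]='c': π[4]=0 (border '')
j=5 s[j]='a': π[5]=1 (border 'a')
j=6 s[j]='c': k: 1→0; π[6]=0 (border '')

[0, 1, 2, 0, 0, 1, 0]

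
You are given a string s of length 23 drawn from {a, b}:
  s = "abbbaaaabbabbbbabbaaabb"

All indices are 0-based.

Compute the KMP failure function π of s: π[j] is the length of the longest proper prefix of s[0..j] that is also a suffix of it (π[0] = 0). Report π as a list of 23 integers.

π[0] = 0
j=1 s[j]='b': π[1]=0 (border '')
j=2 s[j]='b': π[2]=0 (border '')
j=3 s[j]='b': π[3]=0 (border '')
j=4 s[j]='a': π[4]=1 (border 'a')
j=5 s[j]='a': k: 1→0; π[5]=1 (border 'a')
j=6 s[j]='a': k: 1→0; π[6]=1 (border 'a')
j=7 s[j]='a': k: 1→0; π[7]=1 (border 'a')
j=8 s[j]='b': π[8]=2 (border 'ab')
j=9 s[j]='b': π[9]=3 (border 'abb')
j=10 s[j]='a': k: 3→0; π[10]=1 (border 'a')
j=11 s[j]='b': π[11]=2 (border 'ab')
j=12 s[j]='b': π[12]=3 (border 'abb')
j=13 s[j]='b': π[13]=4 (border 'abbb')
j=14 s[j]='b': k: 4→0; π[14]=0 (border '')
j=15 s[j]='a': π[15]=1 (border 'a')
j=16 s[j]='b': π[16]=2 (border 'ab')
j=17 s[j]='b': π[17]=3 (border 'abb')
j=18 s[j]='a': k: 3→0; π[18]=1 (border 'a')
j=19 s[j]='a': k: 1→0; π[19]=1 (border 'a')
j=20 s[j]='a': k: 1→0; π[20]=1 (border 'a')
j=21 s[j]='b': π[21]=2 (border 'ab')
j=22 s[j]='b': π[22]=3 (border 'abb')

[0, 0, 0, 0, 1, 1, 1, 1, 2, 3, 1, 2, 3, 4, 0, 1, 2, 3, 1, 1, 1, 2, 3]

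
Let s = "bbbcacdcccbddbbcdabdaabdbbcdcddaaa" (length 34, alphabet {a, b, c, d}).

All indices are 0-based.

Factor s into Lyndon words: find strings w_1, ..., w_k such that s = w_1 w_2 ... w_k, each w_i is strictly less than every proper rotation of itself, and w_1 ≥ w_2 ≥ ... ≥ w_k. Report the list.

emit factor 1: 'bbbc' (i=0, period=4)
emit factor 2: 'acdcccbddbbcd' (i=4, period=13)
emit factor 3: 'abd' (i=17, period=3)
emit factor 4: 'aabdbbcdcdd' (i=20, period=11)
emit factor 5: 'a' (i=31, period=1)
emit factor 6: 'a' (i=32, period=1)
emit factor 7: 'a' (i=33, period=1)

["bbbc", "acdcccbddbbcd", "abd", "aabdbbcdcdd", "a", "a", "a"]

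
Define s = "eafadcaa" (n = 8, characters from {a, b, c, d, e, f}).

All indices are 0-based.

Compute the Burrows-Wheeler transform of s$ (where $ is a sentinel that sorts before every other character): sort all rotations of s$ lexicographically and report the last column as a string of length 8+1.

rank  rotation   last
    0  $eafadcaa  a
    1  a$eafadca  a
    2  aa$eafadc  c
    3  adcaa$eaf  f
    4  afadcaa$e  e
    5  caa$eafad  d
    6  dcaa$eafa  a
    7  eafadcaa$  $
    8  fadcaa$ea  a

aacfeda$a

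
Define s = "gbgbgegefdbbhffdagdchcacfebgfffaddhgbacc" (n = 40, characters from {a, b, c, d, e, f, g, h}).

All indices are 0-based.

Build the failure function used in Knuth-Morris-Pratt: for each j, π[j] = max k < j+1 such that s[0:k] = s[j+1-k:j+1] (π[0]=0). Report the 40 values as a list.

[0, 0, 1, 2, 3, 0, 1, 0, 0, 0, 0, 0, 0, 0, 0, 0, 0, 1, 0, 0, 0, 0, 0, 0, 0, 0, 0, 1, 0, 0, 0, 0, 0, 0, 0, 1, 2, 0, 0, 0]

π[0] = 0
j=1 s[j]='b': π[1]=0 (border '')
j=2 s[j]='g': π[2]=1 (border 'g')
j=3 s[j]='b': π[3]=2 (border 'gb')
j=4 s[j]='g': π[4]=3 (border 'gbg')
j=5 s[j]='e': k: 3→1→0; π[5]=0 (border '')
j=6 s[j]='g': π[6]=1 (border 'g')
j=7 s[j]='e': k: 1→0; π[7]=0 (border '')
j=8 s[j]='f': π[8]=0 (border '')
j=9 s[j]='d': π[9]=0 (border '')
j=10 s[j]='b': π[10]=0 (border '')
j=11 s[j]='b': π[11]=0 (border '')
j=12 s[j]='h': π[12]=0 (border '')
j=13 s[j]='f': π[13]=0 (border '')
j=14 s[j]='f': π[14]=0 (border '')
j=15 s[j]='d': π[15]=0 (border '')
j=16 s[j]='a': π[16]=0 (border '')
j=17 s[j]='g': π[17]=1 (border 'g')
j=18 s[j]='d': k: 1→0; π[18]=0 (border '')
j=19 s[j]='c': π[19]=0 (border '')
j=20 s[j]='h': π[20]=0 (border '')
j=21 s[j]='c': π[21]=0 (border '')
j=22 s[j]='a': π[22]=0 (border '')
j=23 s[j]='c': π[23]=0 (border '')
j=24 s[j]='f': π[24]=0 (border '')
j=25 s[j]='e': π[25]=0 (border '')
j=26 s[j]='b': π[26]=0 (border '')
j=27 s[j]='g': π[27]=1 (border 'g')
j=28 s[j]='f': k: 1→0; π[28]=0 (border '')
j=29 s[j]='f': π[29]=0 (border '')
j=30 s[j]='f': π[30]=0 (border '')
j=31 s[j]='a': π[31]=0 (border '')
j=32 s[j]='d': π[32]=0 (border '')
j=33 s[j]='d': π[33]=0 (border '')
j=34 s[j]='h': π[34]=0 (border '')
j=35 s[j]='g': π[35]=1 (border 'g')
j=36 s[j]='b': π[36]=2 (border 'gb')
j=37 s[j]='a': k: 2→0; π[37]=0 (border '')
j=38 s[j]='c': π[38]=0 (border '')
j=39 s[j]='c': π[39]=0 (border '')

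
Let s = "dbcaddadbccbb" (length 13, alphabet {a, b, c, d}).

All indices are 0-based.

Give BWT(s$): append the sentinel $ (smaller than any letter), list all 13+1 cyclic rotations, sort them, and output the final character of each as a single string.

rank  rotation        last
    0  $dbcaddadbccbb  b
    1  adbccbb$dbcadd  d
    2  addadbccbb$dbc  c
    3  b$dbcaddadbccb  b
    4  bb$dbcaddadbcc  c
    5  bcaddadbccbb$d  d
    6  bccbb$dbcaddad  d
    7  caddadbccbb$db  b
    8  cbb$dbcaddadbc  c
    9  ccbb$dbcaddadb  b
   10  dadbccbb$dbcad  d
   11  dbcaddadbccbb$  $
   12  dbccbb$dbcadda  a
   13  ddadbccbb$dbca  a

bdcbcddbcbd$aa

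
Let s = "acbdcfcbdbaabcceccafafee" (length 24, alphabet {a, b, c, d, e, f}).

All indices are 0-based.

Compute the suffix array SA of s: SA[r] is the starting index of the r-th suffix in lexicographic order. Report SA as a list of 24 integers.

rank→(start, suffix):
  0 → (10, 'aabcceccafafee')
  1 → (11, 'abcceccafafee')
  2 → (0, 'acbdcfcbdbaabcceccafafee')
  3 → (18, 'afafee')
  4 → (20, 'afee')
  5 → (9, 'baabcceccafafee')
  6 → (12, 'bcceccafafee')
  7 → (7, 'bdbaabcceccafafee')
  8 → (2, 'bdcfcbdbaabcceccafafee')
  9 → (17, 'cafafee')
  10 → (6, 'cbdbaabcceccafafee')
  11 → (1, 'cbdcfcbdbaabcceccafafee')
  12 → (16, 'ccafafee')
  13 → (13, 'cceccafafee')
  14 → (14, 'ceccafafee')
  15 → (4, 'cfcbdbaabcceccafafee')
  16 → (8, 'dbaabcceccafafee')
  17 → (3, 'dcfcbdbaabcceccafafee')
  18 → (23, 'e')
  19 → (15, 'eccafafee')
  20 → (22, 'ee')
  21 → (19, 'fafee')
  22 → (5, 'fcbdbaabcceccafafee')
  23 → (21, 'fee')

[10, 11, 0, 18, 20, 9, 12, 7, 2, 17, 6, 1, 16, 13, 14, 4, 8, 3, 23, 15, 22, 19, 5, 21]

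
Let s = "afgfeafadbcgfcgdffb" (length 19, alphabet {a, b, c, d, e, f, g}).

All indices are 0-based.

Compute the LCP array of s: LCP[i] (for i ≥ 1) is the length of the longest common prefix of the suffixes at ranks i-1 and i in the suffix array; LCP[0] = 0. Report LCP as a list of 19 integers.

[0, 1, 2, 0, 1, 0, 2, 0, 1, 0, 0, 1, 1, 1, 1, 1, 0, 1, 2]

rank→(start, suffix):
  0 → (7, 'adbcgfcgdffb')
  1 → (5, 'afadbcgfcgdffb')
  2 → (0, 'afgfeafadbcgfcgdffb')
  3 → (18, 'b')
  4 → (9, 'bcgfcgdffb')
  5 → (13, 'cgdffb')
  6 → (10, 'cgfcgdffb')
  7 → (8, 'dbcgfcgdffb')
  8 → (15, 'dffb')
  9 → (4, 'eafadbcgfcgdffb')
  10 → (6, 'fadbcgfcgdffb')
  11 → (17, 'fb')
  12 → (12, 'fcgdffb')
  13 → (3, 'feafadbcgfcgdffb')
  14 → (16, 'ffb')
  15 → (1, 'fgfeafadbcgfcgdffb')
  16 → (14, 'gdffb')
  17 → (11, 'gfcgdffb')
  18 → (2, 'gfeafadbcgfcgdffb')

SA = [7, 5, 0, 18, 9, 13, 10, 8, 15, 4, 6, 17, 12, 3, 16, 1, 14, 11, 2]
[i] adj suffixes → lcp
  [1] 7/5 → 1 ('a')
  [2] 5/0 → 2 ('af')
  [3] 0/18 → 0 ('')
  [4] 18/9 → 1 ('b')
  [5] 9/13 → 0 ('')
  [6] 13/10 → 2 ('cg')
  [7] 10/8 → 0 ('')
  [8] 8/15 → 1 ('d')
  [9] 15/4 → 0 ('')
  [10] 4/6 → 0 ('')
  [11] 6/17 → 1 ('f')
  [12] 17/12 → 1 ('f')
  [13] 12/3 → 1 ('f')
  [14] 3/16 → 1 ('f')
  [15] 16/1 → 1 ('f')
  [16] 1/14 → 0 ('')
  [17] 14/11 → 1 ('g')
  [18] 11/2 → 2 ('gf')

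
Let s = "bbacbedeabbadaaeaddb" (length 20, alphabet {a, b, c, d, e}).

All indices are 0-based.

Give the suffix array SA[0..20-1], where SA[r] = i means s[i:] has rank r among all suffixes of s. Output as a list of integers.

[13, 8, 2, 11, 16, 14, 19, 1, 10, 0, 9, 4, 3, 12, 18, 17, 6, 7, 15, 5]

sorted suffixes:
  #0 SA[0]=13  'aaeaddb'
  #1 SA[1]=8  'abbadaaeaddb'
  #2 SA[2]=2  'acbedeabbadaaeaddb'
  #3 SA[3]=11  'adaaeaddb'
  #4 SA[4]=16  'addb'
  #5 SA[5]=14  'aeaddb'
  #6 SA[6]=19  'b'
  #7 SA[7]=1  'bacbedeabbadaaeaddb'
  #8 SA[8]=10  'badaaeaddb'
  #9 SA[9]=0  'bbacbedeabbadaaeaddb'
  #10 SA[10]=9  'bbadaaeaddb'
  #11 SA[11]=4  'bedeabbadaaeaddb'
  #12 SA[12]=3  'cbedeabbadaaeaddb'
  #13 SA[13]=12  'daaeaddb'
  #14 SA[14]=18  'db'
  #15 SA[15]=17  'ddb'
  #16 SA[16]=6  'deabbadaaeaddb'
  #17 SA[17]=7  'eabbadaaeaddb'
  #18 SA[18]=15  'eaddb'
  #19 SA[19]=5  'edeabbadaaeaddb'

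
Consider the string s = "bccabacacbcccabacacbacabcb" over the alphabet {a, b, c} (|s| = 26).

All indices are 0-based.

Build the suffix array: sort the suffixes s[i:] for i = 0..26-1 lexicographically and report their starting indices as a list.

rank | idx | suffix
   0 |  13 | abacacbacabcb
   1 |   3 | abacacbcccabacacbacabcb
   2 |  22 | abcb
   3 |  20 | acabcb
   4 |  15 | acacbacabcb
   5 |   5 | acacbcccabacacbacabcb
   6 |  17 | acbacabcb
   7 |   7 | acbcccabacacbacabcb
   8 |  25 | b
   9 |  19 | bacabcb
  10 |  14 | bacacbacabcb
  11 |   4 | bacacbcccabacacbacabcb
  12 |  23 | bcb
  13 |   0 | bccabacacbcccabacacbacabcb
  14 |   9 | bcccabacacbacabcb
  15 |  12 | cabacacbacabcb
  16 |   2 | cabacacbcccabacacbacabcb
  17 |  21 | cabcb
  18 |  16 | cacbacabcb
  19 |   6 | cacbcccabacacbacabcb
  20 |  24 | cb
  21 |  18 | cbacabcb
  22 |   8 | cbcccabacacbacabcb
  23 |  11 | ccabacacbacabcb
  24 |   1 | ccabacacbcccabacacbacabcb
  25 |  10 | cccabacacbacabcb

[13, 3, 22, 20, 15, 5, 17, 7, 25, 19, 14, 4, 23, 0, 9, 12, 2, 21, 16, 6, 24, 18, 8, 11, 1, 10]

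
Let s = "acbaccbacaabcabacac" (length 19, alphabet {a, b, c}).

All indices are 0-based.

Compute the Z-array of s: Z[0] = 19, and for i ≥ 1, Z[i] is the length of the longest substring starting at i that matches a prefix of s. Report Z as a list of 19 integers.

Z[0]=19
i=1: fresh scan; Z[1]=0
i=2: fresh scan; Z[2]=0
i=3: fresh scan; Z[3]=2 extend→box=[3,5)
i=4: min(r-i=1, Z[1]=0)=0; Z[4]=0
i=5: fresh scan; Z[5]=0
i=6: fresh scan; Z[6]=0
i=7: fresh scan; Z[7]=2 extend→box=[7,9)
i=8: min(r-i=1, Z[1]=0)=0; Z[8]=0
i=9: fresh scan; Z[9]=1 extend→box=[9,10)
i=10: fresh scan; Z[10]=1 extend→box=[10,11)
i=11: fresh scan; Z[11]=0
i=12: fresh scan; Z[12]=0
i=13: fresh scan; Z[13]=1 extend→box=[13,14)
i=14: fresh scan; Z[14]=0
i=15: fresh scan; Z[15]=2 extend→box=[15,17)
i=16: min(r-i=1, Z[1]=0)=0; Z[16]=0
i=17: fresh scan; Z[17]=2 extend→box=[17,19)
i=18: min(r-i=1, Z[1]=0)=0; Z[18]=0

[19, 0, 0, 2, 0, 0, 0, 2, 0, 1, 1, 0, 0, 1, 0, 2, 0, 2, 0]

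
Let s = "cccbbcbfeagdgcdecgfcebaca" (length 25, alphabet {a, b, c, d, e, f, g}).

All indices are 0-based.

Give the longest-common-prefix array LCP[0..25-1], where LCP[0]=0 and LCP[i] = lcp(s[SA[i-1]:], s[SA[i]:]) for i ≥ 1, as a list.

rank | idx | suffix
   0 |  24 | a
   1 |  22 | aca
   2 |   9 | agdgcdecgfcebaca
   3 |  21 | baca
   4 |   3 | bbcbfeagdgcdecgfcebaca
   5 |   4 | bcbfeagdgcdecgfcebaca
   6 |   6 | bfeagdgcdecgfcebaca
   7 |  23 | ca
   8 |   2 | cbbcbfeagdgcdecgfcebaca
   9 |   5 | cbfeagdgcdecgfcebaca
  10 |   1 | ccbbcbfeagdgcdecgfcebaca
  11 |   0 | cccbbcbfeagdgcdecgfcebaca
  12 |  13 | cdecgfcebaca
  13 |  19 | cebaca
  14 |  16 | cgfcebaca
  15 |  14 | decgfcebaca
  16 |  11 | dgcdecgfcebaca
  17 |   8 | eagdgcdecgfcebaca
  18 |  20 | ebaca
  19 |  15 | ecgfcebaca
  20 |  18 | fcebaca
  21 |   7 | feagdgcdecgfcebaca
  22 |  12 | gcdecgfcebaca
  23 |  10 | gdgcdecgfcebaca
  24 |  17 | gfcebaca

SA = [24, 22, 9, 21, 3, 4, 6, 23, 2, 5, 1, 0, 13, 19, 16, 14, 11, 8, 20, 15, 18, 7, 12, 10, 17]
[i] adj suffixes → lcp
  [1] 24/22 → 1 ('a')
  [2] 22/9 → 1 ('a')
  [3] 9/21 → 0 ('')
  [4] 21/3 → 1 ('b')
  [5] 3/4 → 1 ('b')
  [6] 4/6 → 1 ('b')
  [7] 6/23 → 0 ('')
  [8] 23/2 → 1 ('c')
  [9] 2/5 → 2 ('cb')
  [10] 5/1 → 1 ('c')
  [11] 1/0 → 2 ('cc')
  [12] 0/13 → 1 ('c')
  [13] 13/19 → 1 ('c')
  [14] 19/16 → 1 ('c')
  [15] 16/14 → 0 ('')
  [16] 14/11 → 1 ('d')
  [17] 11/8 → 0 ('')
  [18] 8/20 → 1 ('e')
  [19] 20/15 → 1 ('e')
  [20] 15/18 → 0 ('')
  [21] 18/7 → 1 ('f')
  [22] 7/12 → 0 ('')
  [23] 12/10 → 1 ('g')
  [24] 10/17 → 1 ('g')

[0, 1, 1, 0, 1, 1, 1, 0, 1, 2, 1, 2, 1, 1, 1, 0, 1, 0, 1, 1, 0, 1, 0, 1, 1]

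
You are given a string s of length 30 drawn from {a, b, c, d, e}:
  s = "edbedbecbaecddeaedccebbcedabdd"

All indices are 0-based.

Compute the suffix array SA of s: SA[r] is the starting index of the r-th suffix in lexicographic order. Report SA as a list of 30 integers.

sorted suffixes:
  #0 SA[0]=26  'abdd'
  #1 SA[1]=9  'aecddeaedccebbcedabdd'
  #2 SA[2]=15  'aedccebbcedabdd'
  #3 SA[3]=8  'baecddeaedccebbcedabdd'
  #4 SA[4]=21  'bbcedabdd'
  #5 SA[5]=22  'bcedabdd'
  #6 SA[6]=27  'bdd'
  #7 SA[7]=5  'becbaecddeaedccebbcedabdd'
  #8 SA[8]=2  'bedbecbaecddeaedccebbcedabdd'
  #9 SA[9]=7  'cbaecddeaedccebbcedabdd'
  #10 SA[10]=18  'ccebbcedabdd'
  #11 SA[11]=11  'cddeaedccebbcedabdd'
  #12 SA[12]=19  'cebbcedabdd'
  #13 SA[13]=23  'cedabdd'
  #14 SA[14]=29  'd'
  #15 SA[15]=25  'dabdd'
  #16 SA[16]=4  'dbecbaecddeaedccebbcedabdd'
  #17 SA[17]=1  'dbedbecbaecddeaedccebbcedabdd'
  #18 SA[18]=17  'dccebbcedabdd'
  #19 SA[19]=28  'dd'
  #20 SA[20]=12  'ddeaedccebbcedabdd'
  #21 SA[21]=13  'deaedccebbcedabdd'
  #22 SA[22]=14  'eaedccebbcedabdd'
  #23 SA[23]=20  'ebbcedabdd'
  #24 SA[24]=6  'ecbaecddeaedccebbcedabdd'
  #25 SA[25]=10  'ecddeaedccebbcedabdd'
  #26 SA[26]=24  'edabdd'
  #27 SA[27]=3  'edbecbaecddeaedccebbcedabdd'
  #28 SA[28]=0  'edbedbecbaecddeaedccebbcedabdd'
  #29 SA[29]=16  'edccebbcedabdd'

[26, 9, 15, 8, 21, 22, 27, 5, 2, 7, 18, 11, 19, 23, 29, 25, 4, 1, 17, 28, 12, 13, 14, 20, 6, 10, 24, 3, 0, 16]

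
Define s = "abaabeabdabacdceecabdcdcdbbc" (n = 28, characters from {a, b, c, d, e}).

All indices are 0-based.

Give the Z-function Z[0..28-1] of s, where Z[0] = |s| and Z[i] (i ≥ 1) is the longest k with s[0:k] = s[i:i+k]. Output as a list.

Z[0]=28
i=1: outside box; Z[1]=0
i=2: outside box; Z[2]=1 extend→box=[2,3)
i=3: outside box; Z[3]=2 extend→box=[3,5)
i=4: min(r-i=1, Z[1]=0)=0; Z[4]=0
i=5: outside box; Z[5]=0
i=6: outside box; Z[6]=2 extend→box=[6,8)
i=7: min(r-i=1, Z[1]=0)=0; Z[7]=0
i=8: outside box; Z[8]=0
i=9: outside box; Z[9]=3 extend→box=[9,12)
i=10: min(r-i=2, Z[1]=0)=0; Z[10]=0
i=11: min(r-i=1, Z[2]=1)=1; Z[11]=1
i=12: outside box; Z[12]=0
i=13: outside box; Z[13]=0
i=14: outside box; Z[14]=0
i=15: outside box; Z[15]=0
i=16: outside box; Z[16]=0
i=17: outside box; Z[17]=0
i=18: outside box; Z[18]=2 extend→box=[18,20)
i=19: min(r-i=1, Z[1]=0)=0; Z[19]=0
i=20: outside box; Z[20]=0
i=21: outside box; Z[21]=0
i=22: outside box; Z[22]=0
i=23: outside box; Z[23]=0
i=24: outside box; Z[24]=0
i=25: outside box; Z[25]=0
i=26: outside box; Z[26]=0
i=27: outside box; Z[27]=0

[28, 0, 1, 2, 0, 0, 2, 0, 0, 3, 0, 1, 0, 0, 0, 0, 0, 0, 2, 0, 0, 0, 0, 0, 0, 0, 0, 0]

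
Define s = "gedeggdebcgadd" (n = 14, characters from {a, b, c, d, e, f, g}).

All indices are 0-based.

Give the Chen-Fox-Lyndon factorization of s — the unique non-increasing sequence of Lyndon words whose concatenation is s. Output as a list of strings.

["g", "e", "degg", "de", "bcg", "add"]

emit factor 1: 'g' (i=0, period=1)
emit factor 2: 'e' (i=1, period=1)
emit factor 3: 'degg' (i=2, period=4)
emit factor 4: 'de' (i=6, period=2)
emit factor 5: 'bcg' (i=8, period=3)
emit factor 6: 'add' (i=11, period=3)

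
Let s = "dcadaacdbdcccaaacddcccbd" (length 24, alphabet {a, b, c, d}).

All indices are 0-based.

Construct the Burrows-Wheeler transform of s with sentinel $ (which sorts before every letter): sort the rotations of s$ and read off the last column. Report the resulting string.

dcdaaaccdcdcccddaabac$bdc

rank  rotation                   last
    0  $dcadaacdbdcccaaacddcccbd  d
    1  aaacddcccbd$dcadaacdbdccc  c
    2  aacdbdcccaaacddcccbd$dcad  d
    3  aacddcccbd$dcadaacdbdccca  a
    4  acdbdcccaaacddcccbd$dcada  a
    5  acddcccbd$dcadaacdbdcccaa  a
    6  adaacdbdcccaaacddcccbd$dc  c
    7  bd$dcadaacdbdcccaaacddccc  c
    8  bdcccaaacddcccbd$dcadaacd  d
    9  caaacddcccbd$dcadaacdbdcc  c
   10  cadaacdbdcccaaacddcccbd$d  d
   11  cbd$dcadaacdbdcccaaacddcc  c
   12  ccaaacddcccbd$dcadaacdbdc  c
   13  ccbd$dcadaacdbdcccaaacddc  c
   14  cccaaacddcccbd$dcadaacdbd  d
   15  cccbd$dcadaacdbdcccaaacdd  d
   16  cdbdcccaaacddcccbd$dcadaa  a
   17  cddcccbd$dcadaacdbdcccaaa  a
   18  d$dcadaacdbdcccaaacddcccb  b
   19  daacdbdcccaaacddcccbd$dca  a
   20  dbdcccaaacddcccbd$dcadaac  c
   21  dcadaacdbdcccaaacddcccbd$  $
   22  dcccaaacddcccbd$dcadaacdb  b
   23  dcccbd$dcadaacdbdcccaaacd  d
   24  ddcccbd$dcadaacdbdcccaaac  c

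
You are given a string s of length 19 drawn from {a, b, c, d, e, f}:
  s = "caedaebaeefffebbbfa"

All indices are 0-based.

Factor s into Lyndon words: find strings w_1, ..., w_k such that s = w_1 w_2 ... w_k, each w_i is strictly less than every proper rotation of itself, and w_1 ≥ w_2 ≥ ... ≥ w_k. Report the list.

emit factor 1: 'c' (i=0, period=1)
emit factor 2: 'aed' (i=1, period=3)
emit factor 3: 'aebaeefffebbbf' (i=4, period=14)
emit factor 4: 'a' (i=18, period=1)

["c", "aed", "aebaeefffebbbf", "a"]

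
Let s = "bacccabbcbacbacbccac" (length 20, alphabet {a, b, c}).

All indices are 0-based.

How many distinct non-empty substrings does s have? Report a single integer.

sorted suffixes:
  #0 SA[0]=5  'abbcbacbacbccac'
  #1 SA[1]=18  'ac'
  #2 SA[2]=10  'acbacbccac'
  #3 SA[3]=13  'acbccac'
  #4 SA[4]=1  'acccabbcbacbacbccac'
  #5 SA[5]=9  'bacbacbccac'
  #6 SA[6]=12  'bacbccac'
  #7 SA[7]=0  'bacccabbcbacbacbccac'
  #8 SA[8]=6  'bbcbacbacbccac'
  #9 SA[9]=7  'bcbacbacbccac'
  #10 SA[10]=15  'bccac'
  #11 SA[11]=19  'c'
  #12 SA[12]=4  'cabbcbacbacbccac'
  #13 SA[13]=17  'cac'
  #14 SA[14]=8  'cbacbacbccac'
  #15 SA[15]=11  'cbacbccac'
  #16 SA[16]=14  'cbccac'
  #17 SA[17]=3  'ccabbcbacbacbccac'
  #18 SA[18]=16  'ccac'
  #19 SA[19]=2  'cccabbcbacbacbccac'

SA = [5, 18, 10, 13, 1, 9, 12, 0, 6, 7, 15, 19, 4, 17, 8, 11, 14, 3, 16, 2]
[i] adj suffixes → lcp
  [1] 5/18 → 1 ('a')
  [2] 18/10 → 2 ('ac')
  [3] 10/13 → 3 ('acb')
  [4] 13/1 → 2 ('ac')
  [5] 1/9 → 0 ('')
  [6] 9/12 → 4 ('bacb')
  [7] 12/0 → 3 ('bac')
  [8] 0/6 → 1 ('b')
  [9] 6/7 → 1 ('b')
  [10] 7/15 → 2 ('bc')
  [11] 15/19 → 0 ('')
  [12] 19/4 → 1 ('c')
  [13] 4/17 → 2 ('ca')
  [14] 17/8 → 1 ('c')
  [15] 8/11 → 5 ('cbacb')
  [16] 11/14 → 2 ('cb')
  [17] 14/3 → 1 ('c')
  [18] 3/16 → 3 ('cca')
  [19] 16/2 → 2 ('cc')

n(n+1)/2 = 20·21/2 = 210
Σ LCP = 0 + 1 + 2 + 3 + 2 + 0 + 4 + 3 + 1 + 1 + 2 + 0 + 1 + 2 + 1 + 5 + 2 + 1 + 3 + 2 = 36
distinct = 210 − 36 = 174

174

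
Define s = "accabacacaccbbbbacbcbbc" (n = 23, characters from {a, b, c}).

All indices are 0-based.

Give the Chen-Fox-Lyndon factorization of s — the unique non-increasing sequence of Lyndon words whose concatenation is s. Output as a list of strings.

emit factor 1: 'acc' (i=0, period=3)
emit factor 2: 'abacacaccbbbbacbcbbc' (i=3, period=20)

["acc", "abacacaccbbbbacbcbbc"]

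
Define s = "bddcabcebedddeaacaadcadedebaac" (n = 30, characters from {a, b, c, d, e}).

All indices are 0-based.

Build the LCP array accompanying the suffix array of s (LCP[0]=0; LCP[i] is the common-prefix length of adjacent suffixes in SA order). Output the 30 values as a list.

rank→(start, suffix):
  0 → (27, 'aac')
  1 → (14, 'aacaadcadedebaac')
  2 → (17, 'aadcadedebaac')
  3 → (4, 'abcebedddeaacaadcadedebaac')
  4 → (28, 'ac')
  5 → (15, 'acaadcadedebaac')
  6 → (18, 'adcadedebaac')
  7 → (21, 'adedebaac')
  8 → (26, 'baac')
  9 → (5, 'bcebedddeaacaadcadedebaac')
  10 → (0, 'bddcabcebedddeaacaadcadedebaac')
  11 → (8, 'bedddeaacaadcadedebaac')
  12 → (29, 'c')
  13 → (16, 'caadcadedebaac')
  14 → (3, 'cabcebedddeaacaadcadedebaac')
  15 → (20, 'cadedebaac')
  16 → (6, 'cebedddeaacaadcadedebaac')
  17 → (2, 'dcabcebedddeaacaadcadedebaac')
  18 → (19, 'dcadedebaac')
  19 → (1, 'ddcabcebedddeaacaadcadedebaac')
  20 → (10, 'dddeaacaadcadedebaac')
  21 → (11, 'ddeaacaadcadedebaac')
  22 → (12, 'deaacaadcadedebaac')
  23 → (24, 'debaac')
  24 → (22, 'dedebaac')
  25 → (13, 'eaacaadcadedebaac')
  26 → (25, 'ebaac')
  27 → (7, 'ebedddeaacaadcadedebaac')
  28 → (9, 'edddeaacaadcadedebaac')
  29 → (23, 'edebaac')

SA = [27, 14, 17, 4, 28, 15, 18, 21, 26, 5, 0, 8, 29, 16, 3, 20, 6, 2, 19, 1, 10, 11, 12, 24, 22, 13, 25, 7, 9, 23]
rank  pair      lcp
   1  s[27:],s[14:]  3  'aac'
   2  s[14:],s[17:]  2  'aa'
   3  s[17:],s[4:]  1  'a'
   4  s[4:],s[28:]  1  'a'
   5  s[28:],s[15:]  2  'ac'
   6  s[15:],s[18:]  1  'a'
   7  s[18:],s[21:]  2  'ad'
   8  s[21:],s[26:]  0  ''
   9  s[26:],s[5:]  1  'b'
  10  s[5:],s[0:]  1  'b'
  11  s[0:],s[8:]  1  'b'
  12  s[8:],s[29:]  0  ''
  13  s[29:],s[16:]  1  'c'
  14  s[16:],s[3:]  2  'ca'
  15  s[3:],s[20:]  2  'ca'
  16  s[20:],s[6:]  1  'c'
  17  s[6:],s[2:]  0  ''
  18  s[2:],s[19:]  3  'dca'
  19  s[19:],s[1:]  1  'd'
  20  s[1:],s[10:]  2  'dd'
  21  s[10:],s[11:]  2  'dd'
  22  s[11:],s[12:]  1  'd'
  23  s[12:],s[24:]  2  'de'
  24  s[24:],s[22:]  2  'de'
  25  s[22:],s[13:]  0  ''
  26  s[13:],s[25:]  1  'e'
  27  s[25:],s[7:]  2  'eb'
  28  s[7:],s[9:]  1  'e'
  29  s[9:],s[23:]  2  'ed'

[0, 3, 2, 1, 1, 2, 1, 2, 0, 1, 1, 1, 0, 1, 2, 2, 1, 0, 3, 1, 2, 2, 1, 2, 2, 0, 1, 2, 1, 2]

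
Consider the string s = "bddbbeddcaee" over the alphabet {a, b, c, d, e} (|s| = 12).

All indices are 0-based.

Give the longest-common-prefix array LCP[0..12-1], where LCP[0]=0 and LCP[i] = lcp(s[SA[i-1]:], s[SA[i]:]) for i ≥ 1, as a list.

[0, 0, 1, 1, 0, 0, 1, 1, 2, 0, 1, 1]

rank | idx | suffix
   0 |   9 | aee
   1 |   3 | bbeddcaee
   2 |   0 | bddbbeddcaee
   3 |   4 | beddcaee
   4 |   8 | caee
   5 |   2 | dbbeddcaee
   6 |   7 | dcaee
   7 |   1 | ddbbeddcaee
   8 |   6 | ddcaee
   9 |  11 | e
  10 |   5 | eddcaee
  11 |  10 | ee

SA = [9, 3, 0, 4, 8, 2, 7, 1, 6, 11, 5, 10]
i: (SA[i-1],SA[i]) lcp shared
  1: (9,3) 0 ''
  2: (3,0) 1 'b'
  3: (0,4) 1 'b'
  4: (4,8) 0 ''
  5: (8,2) 0 ''
  6: (2,7) 1 'd'
  7: (7,1) 1 'd'
  8: (1,6) 2 'dd'
  9: (6,11) 0 ''
  10: (11,5) 1 'e'
  11: (5,10) 1 'e'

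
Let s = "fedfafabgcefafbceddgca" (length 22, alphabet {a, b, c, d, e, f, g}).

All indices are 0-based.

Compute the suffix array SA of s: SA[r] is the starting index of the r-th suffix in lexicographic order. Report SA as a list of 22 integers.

[21, 6, 4, 12, 14, 7, 20, 15, 9, 17, 2, 18, 16, 1, 10, 5, 3, 11, 13, 0, 19, 8]

rank | idx | suffix
   0 |  21 | a
   1 |   6 | abgcefafbceddgca
   2 |   4 | afabgcefafbceddgca
   3 |  12 | afbceddgca
   4 |  14 | bceddgca
   5 |   7 | bgcefafbceddgca
   6 |  20 | ca
   7 |  15 | ceddgca
   8 |   9 | cefafbceddgca
   9 |  17 | ddgca
  10 |   2 | dfafabgcefafbceddgca
  11 |  18 | dgca
  12 |  16 | eddgca
  13 |   1 | edfafabgcefafbceddgca
  14 |  10 | efafbceddgca
  15 |   5 | fabgcefafbceddgca
  16 |   3 | fafabgcefafbceddgca
  17 |  11 | fafbceddgca
  18 |  13 | fbceddgca
  19 |   0 | fedfafabgcefafbceddgca
  20 |  19 | gca
  21 |   8 | gcefafbceddgca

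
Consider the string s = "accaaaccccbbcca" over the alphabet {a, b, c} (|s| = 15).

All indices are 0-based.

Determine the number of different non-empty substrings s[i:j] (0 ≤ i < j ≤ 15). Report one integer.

rank→(start, suffix):
  0 → (14, 'a')
  1 → (3, 'aaaccccbbcca')
  2 → (4, 'aaccccbbcca')
  3 → (0, 'accaaaccccbbcca')
  4 → (5, 'accccbbcca')
  5 → (10, 'bbcca')
  6 → (11, 'bcca')
  7 → (13, 'ca')
  8 → (2, 'caaaccccbbcca')
  9 → (9, 'cbbcca')
  10 → (12, 'cca')
  11 → (1, 'ccaaaccccbbcca')
  12 → (8, 'ccbbcca')
  13 → (7, 'cccbbcca')
  14 → (6, 'ccccbbcca')

SA = [14, 3, 4, 0, 5, 10, 11, 13, 2, 9, 12, 1, 8, 7, 6]
[i] adj suffixes → lcp
  [1] 14/3 → 1 ('a')
  [2] 3/4 → 2 ('aa')
  [3] 4/0 → 1 ('a')
  [4] 0/5 → 3 ('acc')
  [5] 5/10 → 0 ('')
  [6] 10/11 → 1 ('b')
  [7] 11/13 → 0 ('')
  [8] 13/2 → 2 ('ca')
  [9] 2/9 → 1 ('c')
  [10] 9/12 → 1 ('c')
  [11] 12/1 → 3 ('cca')
  [12] 1/8 → 2 ('cc')
  [13] 8/7 → 2 ('cc')
  [14] 7/6 → 3 ('ccc')

n(n+1)/2 = 15·16/2 = 120
Σ LCP = 0 + 1 + 2 + 1 + 3 + 0 + 1 + 0 + 2 + 1 + 1 + 3 + 2 + 2 + 3 = 22
distinct = 120 − 22 = 98

98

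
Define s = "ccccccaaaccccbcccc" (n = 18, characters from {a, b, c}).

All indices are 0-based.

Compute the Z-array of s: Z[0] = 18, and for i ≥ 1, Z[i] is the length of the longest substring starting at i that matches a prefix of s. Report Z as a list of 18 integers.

Z[0]=18
i=1: i≥r, start 0; Z[1]=5 extend→box=[1,6)
i=2: min(r-i=4, Z[1]=5)=4; Z[2]=4
i=3: min(r-i=3, Z[2]=4)=3; Z[3]=3
i=4: min(r-i=2, Z[3]=3)=2; Z[4]=2
i=5: min(r-i=1, Z[4]=2)=1; Z[5]=1
i=6: i≥r, start 0; Z[6]=0
i=7: i≥r, start 0; Z[7]=0
i=8: i≥r, start 0; Z[8]=0
i=9: i≥r, start 0; Z[9]=4 extend→box=[9,13)
i=10: min(r-i=3, Z[1]=5)=3; Z[10]=3
i=11: min(r-i=2, Z[2]=4)=2; Z[11]=2
i=12: min(r-i=1, Z[3]=3)=1; Z[12]=1
i=13: i≥r, start 0; Z[13]=0
i=14: i≥r, start 0; Z[14]=4 extend→box=[14,18)
i=15: min(r-i=3, Z[1]=5)=3; Z[15]=3
i=16: min(r-i=2, Z[2]=4)=2; Z[16]=2
i=17: min(r-i=1, Z[3]=3)=1; Z[17]=1

[18, 5, 4, 3, 2, 1, 0, 0, 0, 4, 3, 2, 1, 0, 4, 3, 2, 1]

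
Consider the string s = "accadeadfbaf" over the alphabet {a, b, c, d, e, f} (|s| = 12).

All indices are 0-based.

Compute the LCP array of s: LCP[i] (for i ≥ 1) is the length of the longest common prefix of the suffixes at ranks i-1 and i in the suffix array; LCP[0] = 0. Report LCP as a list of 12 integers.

[0, 1, 2, 1, 0, 0, 1, 0, 1, 0, 0, 1]

rank→(start, suffix):
  0 → (0, 'accadeadfbaf')
  1 → (3, 'adeadfbaf')
  2 → (6, 'adfbaf')
  3 → (10, 'af')
  4 → (9, 'baf')
  5 → (2, 'cadeadfbaf')
  6 → (1, 'ccadeadfbaf')
  7 → (4, 'deadfbaf')
  8 → (7, 'dfbaf')
  9 → (5, 'eadfbaf')
  10 → (11, 'f')
  11 → (8, 'fbaf')

SA = [0, 3, 6, 10, 9, 2, 1, 4, 7, 5, 11, 8]
[i] adj suffixes → lcp
  [1] 0/3 → 1 ('a')
  [2] 3/6 → 2 ('ad')
  [3] 6/10 → 1 ('a')
  [4] 10/9 → 0 ('')
  [5] 9/2 → 0 ('')
  [6] 2/1 → 1 ('c')
  [7] 1/4 → 0 ('')
  [8] 4/7 → 1 ('d')
  [9] 7/5 → 0 ('')
  [10] 5/11 → 0 ('')
  [11] 11/8 → 1 ('f')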